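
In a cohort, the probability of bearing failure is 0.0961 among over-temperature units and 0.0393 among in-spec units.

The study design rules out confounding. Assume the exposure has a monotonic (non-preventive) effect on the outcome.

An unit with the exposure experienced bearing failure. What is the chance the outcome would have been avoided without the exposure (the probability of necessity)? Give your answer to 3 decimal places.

PN ≈ 0.591

Let p₁ = 0.0961, p₀ = 0.0393.
Under exogeneity and monotonicity, PN = (p₁ − p₀) / p₁.
PN = (0.0961 − 0.0393) / 0.0961 = 0.0568 / 0.0961 ≈ 0.5911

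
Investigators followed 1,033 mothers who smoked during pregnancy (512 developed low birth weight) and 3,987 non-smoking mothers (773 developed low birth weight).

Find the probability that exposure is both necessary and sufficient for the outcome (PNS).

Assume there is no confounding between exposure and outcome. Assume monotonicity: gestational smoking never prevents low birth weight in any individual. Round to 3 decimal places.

PNS ≈ 0.302

p₁ = P(outcome | exposed) = 512/1033 = 0.49564
p₀ = P(outcome | unexposed) = 773/3987 = 0.19388
Under exogeneity and monotonicity, PNS = p₁ − p₀.
PNS = 0.49564 − 0.19388 = 0.30176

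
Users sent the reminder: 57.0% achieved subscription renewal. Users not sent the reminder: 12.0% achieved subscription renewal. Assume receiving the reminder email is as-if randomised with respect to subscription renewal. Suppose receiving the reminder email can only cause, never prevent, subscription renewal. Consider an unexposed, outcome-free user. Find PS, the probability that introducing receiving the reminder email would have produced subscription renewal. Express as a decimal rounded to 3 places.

p₁ = 0.57, p₀ = 0.12.
Under exogeneity and monotonicity, PS = (p₁ − p₀) / (1 − p₀).
PS = (0.57 − 0.12) / (1 − 0.12) = 0.45 / 0.88 ≈ 0.5114

PS ≈ 0.511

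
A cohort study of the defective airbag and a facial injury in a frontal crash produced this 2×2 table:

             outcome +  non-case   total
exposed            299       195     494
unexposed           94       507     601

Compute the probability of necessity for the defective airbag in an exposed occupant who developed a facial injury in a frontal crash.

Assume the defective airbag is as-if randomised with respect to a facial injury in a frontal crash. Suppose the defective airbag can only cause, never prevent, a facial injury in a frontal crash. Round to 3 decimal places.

p₁ = P(outcome | exposed) = 299/494 = 0.60526
p₀ = P(outcome | unexposed) = 94/601 = 0.15641
Under exogeneity and monotonicity, PN = (p₁ − p₀)/p₁.
PN = (0.60526 − 0.15641) / 0.60526 ≈ 0.7416

PN ≈ 0.742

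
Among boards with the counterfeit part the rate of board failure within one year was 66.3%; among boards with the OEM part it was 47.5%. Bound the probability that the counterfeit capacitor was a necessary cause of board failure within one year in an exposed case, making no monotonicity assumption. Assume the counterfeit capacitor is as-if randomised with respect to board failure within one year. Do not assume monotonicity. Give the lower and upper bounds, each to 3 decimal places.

p₁ = 0.663, p₀ = 0.475.
Under exogeneity alone the bounds on PN are max{0,(p₁−p₀)/p₁} ≤ PN ≤ min{1,(1−p₀)/p₁}.
  lower = (p₁ − p₀)/p₁ = 0.188 / 0.663 ≈ 0.2836
  upper = min{1, (1 − p₀)/p₁} = 0.525 / 0.663 ≈ 0.7919

0.284 ≤ PN ≤ 0.792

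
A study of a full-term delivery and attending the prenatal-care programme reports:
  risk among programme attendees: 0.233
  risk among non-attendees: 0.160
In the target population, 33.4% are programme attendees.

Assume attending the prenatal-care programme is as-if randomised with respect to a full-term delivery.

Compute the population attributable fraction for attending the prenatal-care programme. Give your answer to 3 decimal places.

Let p₁ = 0.233, p₀ = 0.16.
Overall risk P(Y=1) = π·p₁ + (1−π)·p₀ = 0.334×0.233 + 0.666×0.16 = 0.18438.
Under exogeneity, PAF = [P(Y=1) − p₀] / P(Y=1).
PAF = (0.18438 − 0.16) / 0.18438 ≈ 0.1322

PAF ≈ 0.132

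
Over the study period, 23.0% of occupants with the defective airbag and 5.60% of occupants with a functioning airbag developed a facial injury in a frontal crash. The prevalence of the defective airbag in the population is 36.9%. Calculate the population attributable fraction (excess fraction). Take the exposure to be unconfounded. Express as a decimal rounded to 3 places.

PAF ≈ 0.534

p₁ = 0.23, p₀ = 0.056.
Overall risk P(Y=1) = π·p₁ + (1−π)·p₀ = 0.369×0.23 + 0.631×0.056 = 0.12021.
Under exogeneity, PAF = [P(Y=1) − p₀] / P(Y=1).
PAF = (0.12021 − 0.056) / 0.12021 ≈ 0.5341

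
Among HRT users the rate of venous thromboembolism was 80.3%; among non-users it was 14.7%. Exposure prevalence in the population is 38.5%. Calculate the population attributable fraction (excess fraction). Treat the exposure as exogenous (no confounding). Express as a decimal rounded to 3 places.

PAF ≈ 0.632

p₁ = 0.803, p₀ = 0.147.
Overall risk P(Y=1) = π·p₁ + (1−π)·p₀ = 0.385×0.803 + 0.615×0.147 = 0.39956.
Under exogeneity, PAF = [P(Y=1) − p₀] / P(Y=1).
PAF = (0.39956 − 0.147) / 0.39956 ≈ 0.6321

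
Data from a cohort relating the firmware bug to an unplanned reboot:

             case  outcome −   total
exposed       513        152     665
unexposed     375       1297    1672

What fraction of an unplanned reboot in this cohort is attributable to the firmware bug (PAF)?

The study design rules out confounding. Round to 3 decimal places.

PAF ≈ 0.410

p₁ = P(outcome | exposed) = 513/665 = 0.77143
p₀ = P(outcome | unexposed) = 375/1672 = 0.22428
Exposure prevalence π = 665/2337 = 0.28455; overall risk P(Y=1) = 0.37997.
Under exogeneity, PAF = [P(Y=1) − p₀]/P(Y=1).
PAF = (0.37997 − 0.22428) / 0.37997 ≈ 0.4097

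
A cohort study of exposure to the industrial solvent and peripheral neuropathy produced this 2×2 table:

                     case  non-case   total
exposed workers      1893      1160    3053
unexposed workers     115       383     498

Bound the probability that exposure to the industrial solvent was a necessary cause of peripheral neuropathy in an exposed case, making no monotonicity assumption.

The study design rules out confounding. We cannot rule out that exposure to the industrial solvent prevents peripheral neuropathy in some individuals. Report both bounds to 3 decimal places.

p₁ = P(outcome | exposed) = 1893/3053 = 0.62005
p₀ = P(outcome | unexposed) = 115/498 = 0.23092
Under exogeneity alone the bounds on PN are max{0,(p₁−p₀)/p₁} ≤ PN ≤ min{1,(1−p₀)/p₁}.
  lower = (p₁ − p₀)/p₁ = 0.38912 / 0.62005 ≈ 0.6276
  upper = min{1, (1 − p₀)/p₁} = 0.76908 / 0.62005 ≈ 1.2404 → capped at 1

0.628 ≤ PN ≤ 1.000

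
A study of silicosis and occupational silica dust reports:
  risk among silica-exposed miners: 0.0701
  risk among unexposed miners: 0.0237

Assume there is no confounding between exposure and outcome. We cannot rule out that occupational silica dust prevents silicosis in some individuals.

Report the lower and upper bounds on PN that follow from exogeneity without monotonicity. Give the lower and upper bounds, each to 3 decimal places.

Let p₁ = 0.0701, p₀ = 0.0237.
Under exogeneity alone the bounds on PN are max{0,(p₁−p₀)/p₁} ≤ PN ≤ min{1,(1−p₀)/p₁}.
  lower = (p₁ − p₀)/p₁ = 0.0464 / 0.0701 ≈ 0.6619
  upper = min{1, (1 − p₀)/p₁} = 0.9763 / 0.0701 ≈ 13.9272 → capped at 1

0.662 ≤ PN ≤ 1.000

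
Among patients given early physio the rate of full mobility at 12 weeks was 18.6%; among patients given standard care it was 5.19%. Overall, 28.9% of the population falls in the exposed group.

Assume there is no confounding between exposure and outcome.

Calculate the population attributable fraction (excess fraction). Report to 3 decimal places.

p₁ = 0.186, p₀ = 0.0519.
Overall risk P(Y=1) = π·p₁ + (1−π)·p₀ = 0.289×0.186 + 0.711×0.0519 = 0.090655.
Under exogeneity, PAF = [P(Y=1) − p₀] / P(Y=1).
PAF = (0.090655 − 0.0519) / 0.090655 ≈ 0.4275

PAF ≈ 0.427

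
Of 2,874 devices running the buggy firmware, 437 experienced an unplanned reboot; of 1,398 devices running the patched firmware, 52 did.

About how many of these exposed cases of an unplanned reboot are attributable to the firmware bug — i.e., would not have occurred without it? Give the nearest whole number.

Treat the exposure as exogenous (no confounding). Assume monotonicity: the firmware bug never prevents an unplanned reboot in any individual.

about 330 cases

p₁ = P(outcome | exposed) = 437/2874 = 0.15205
p₀ = P(outcome | unexposed) = 52/1398 = 0.037196
PN = (p₁ − p₀)/p₁ = (0.15205 − 0.037196) / 0.15205 ≈ 0.75537.
Attributable cases ≈ PN × (exposed cases) = 0.75537 × 437 ≈ 330.10.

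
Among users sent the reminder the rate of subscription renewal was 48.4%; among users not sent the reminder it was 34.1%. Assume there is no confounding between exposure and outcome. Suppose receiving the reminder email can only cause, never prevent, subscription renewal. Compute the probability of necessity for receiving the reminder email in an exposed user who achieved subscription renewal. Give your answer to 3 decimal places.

p₁ = 0.484, p₀ = 0.341.
Under exogeneity and monotonicity, PN = (p₁ − p₀) / p₁.
PN = (0.484 − 0.341) / 0.484 = 0.143 / 0.484 ≈ 0.2955

PN ≈ 0.295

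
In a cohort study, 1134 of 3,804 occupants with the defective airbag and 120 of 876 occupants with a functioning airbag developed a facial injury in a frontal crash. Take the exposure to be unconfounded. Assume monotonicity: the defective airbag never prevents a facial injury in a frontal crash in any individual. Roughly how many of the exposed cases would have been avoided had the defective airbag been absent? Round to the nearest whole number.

about 613 cases

p₁ = P(outcome | exposed) = 1134/3804 = 0.29811
p₀ = P(outcome | unexposed) = 120/876 = 0.13699
PN = (p₁ − p₀)/p₁ = (0.29811 − 0.13699) / 0.29811 ≈ 0.54048.
Attributable cases ≈ PN × (exposed cases) = 0.54048 × 1134 ≈ 612.90.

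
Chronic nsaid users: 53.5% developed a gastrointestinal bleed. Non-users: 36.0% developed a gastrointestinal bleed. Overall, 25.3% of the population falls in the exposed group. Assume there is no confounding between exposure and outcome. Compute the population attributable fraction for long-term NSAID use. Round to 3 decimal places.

PAF ≈ 0.110

p₁ = 0.535, p₀ = 0.36.
Overall risk P(Y=1) = π·p₁ + (1−π)·p₀ = 0.253×0.535 + 0.747×0.36 = 0.40427.
Under exogeneity, PAF = [P(Y=1) − p₀] / P(Y=1).
PAF = (0.40427 − 0.36) / 0.40427 ≈ 0.1095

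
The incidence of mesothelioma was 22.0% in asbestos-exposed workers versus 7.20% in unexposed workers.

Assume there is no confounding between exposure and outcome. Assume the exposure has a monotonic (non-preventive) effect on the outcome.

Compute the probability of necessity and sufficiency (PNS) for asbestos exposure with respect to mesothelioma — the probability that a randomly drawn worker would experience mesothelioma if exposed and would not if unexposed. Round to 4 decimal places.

p₁ = 0.22, p₀ = 0.072.
Under exogeneity and monotonicity, PNS = p₁ − p₀.
PNS = 0.22 − 0.072 = 0.148

PNS ≈ 0.1480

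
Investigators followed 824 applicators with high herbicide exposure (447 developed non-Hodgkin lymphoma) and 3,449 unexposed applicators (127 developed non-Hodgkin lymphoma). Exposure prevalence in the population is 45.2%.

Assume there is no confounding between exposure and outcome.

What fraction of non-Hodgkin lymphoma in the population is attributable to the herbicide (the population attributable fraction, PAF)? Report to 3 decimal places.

PAF ≈ 0.861

p₁ = P(outcome | exposed) = 447/824 = 0.54248
p₀ = P(outcome | unexposed) = 127/3449 = 0.036822
Overall risk P(Y=1) = π·p₁ + (1−π)·p₀ = 0.452×0.54248 + 0.548×0.036822 = 0.26538.
Under exogeneity, PAF = [P(Y=1) − p₀] / P(Y=1).
PAF = (0.26538 − 0.036822) / 0.26538 ≈ 0.8612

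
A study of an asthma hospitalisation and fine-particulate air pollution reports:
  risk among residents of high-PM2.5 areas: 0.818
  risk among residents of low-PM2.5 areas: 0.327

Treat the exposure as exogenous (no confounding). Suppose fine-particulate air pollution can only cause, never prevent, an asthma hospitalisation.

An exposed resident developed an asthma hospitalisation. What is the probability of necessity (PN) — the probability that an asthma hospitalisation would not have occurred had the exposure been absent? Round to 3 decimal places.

PN ≈ 0.600

Let p₁ = 0.818, p₀ = 0.327.
Under exogeneity and monotonicity, PN = (p₁ − p₀) / p₁.
PN = (0.818 − 0.327) / 0.818 = 0.491 / 0.818 ≈ 0.6002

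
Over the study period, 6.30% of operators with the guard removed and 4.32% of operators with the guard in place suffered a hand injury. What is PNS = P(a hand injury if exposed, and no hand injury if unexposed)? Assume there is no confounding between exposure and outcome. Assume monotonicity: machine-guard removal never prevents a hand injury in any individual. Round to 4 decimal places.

PNS ≈ 0.0198

p₁ = 0.063, p₀ = 0.0432.
Under exogeneity and monotonicity, PNS = p₁ − p₀.
PNS = 0.063 − 0.0432 = 0.0198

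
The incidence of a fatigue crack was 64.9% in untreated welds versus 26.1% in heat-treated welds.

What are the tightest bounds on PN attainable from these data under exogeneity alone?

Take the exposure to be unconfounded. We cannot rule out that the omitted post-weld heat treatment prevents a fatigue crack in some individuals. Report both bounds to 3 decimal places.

0.598 ≤ PN ≤ 1.000

p₁ = 0.649, p₀ = 0.261.
Under exogeneity alone the bounds on PN are max{0,(p₁−p₀)/p₁} ≤ PN ≤ min{1,(1−p₀)/p₁}.
  lower = (p₁ − p₀)/p₁ = 0.388 / 0.649 ≈ 0.5978
  upper = min{1, (1 − p₀)/p₁} = 0.739 / 0.649 ≈ 1.1387 → capped at 1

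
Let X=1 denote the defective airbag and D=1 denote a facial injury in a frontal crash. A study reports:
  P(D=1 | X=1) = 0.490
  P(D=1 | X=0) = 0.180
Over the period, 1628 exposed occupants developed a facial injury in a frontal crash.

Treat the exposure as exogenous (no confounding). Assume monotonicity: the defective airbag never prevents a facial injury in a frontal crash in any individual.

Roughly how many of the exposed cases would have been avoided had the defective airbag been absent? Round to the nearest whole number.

about 1030 cases

Let p₁ = 0.49, p₀ = 0.18.
PN = (p₁ − p₀)/p₁ = (0.49 − 0.18) / 0.49 ≈ 0.63265.
Attributable cases ≈ PN × (exposed cases) = 0.63265 × 1628 ≈ 1029.96.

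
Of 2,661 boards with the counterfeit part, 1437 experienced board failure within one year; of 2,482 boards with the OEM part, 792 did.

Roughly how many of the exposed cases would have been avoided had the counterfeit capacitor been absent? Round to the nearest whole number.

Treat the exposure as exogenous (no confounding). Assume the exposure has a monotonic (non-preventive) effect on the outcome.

p₁ = P(outcome | exposed) = 1437/2661 = 0.54002
p₀ = P(outcome | unexposed) = 792/2482 = 0.3191
PN = (p₁ − p₀)/p₁ = (0.54002 − 0.3191) / 0.54002 ≈ 0.40910.
Attributable cases ≈ PN × (exposed cases) = 0.40910 × 1437 ≈ 587.88.

about 588 cases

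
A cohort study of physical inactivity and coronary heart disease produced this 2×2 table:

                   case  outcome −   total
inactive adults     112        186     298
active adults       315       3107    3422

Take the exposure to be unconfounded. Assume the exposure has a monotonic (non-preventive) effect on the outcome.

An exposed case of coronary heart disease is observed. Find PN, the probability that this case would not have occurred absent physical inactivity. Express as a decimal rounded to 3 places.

PN ≈ 0.755

p₁ = P(outcome | exposed) = 112/298 = 0.37584
p₀ = P(outcome | unexposed) = 315/3422 = 0.092051
Under exogeneity and monotonicity, PN = (p₁ − p₀)/p₁.
PN = (0.37584 − 0.092051) / 0.37584 ≈ 0.7551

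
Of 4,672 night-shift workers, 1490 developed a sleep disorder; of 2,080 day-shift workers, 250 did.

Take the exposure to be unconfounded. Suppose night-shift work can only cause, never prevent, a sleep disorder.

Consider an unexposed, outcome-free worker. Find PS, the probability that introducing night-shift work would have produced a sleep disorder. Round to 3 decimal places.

PS ≈ 0.226

p₁ = P(outcome | exposed) = 1490/4672 = 0.31892
p₀ = P(outcome | unexposed) = 250/2080 = 0.12019
Under exogeneity and monotonicity, PS = (p₁ − p₀) / (1 − p₀).
PS = (0.31892 − 0.12019) / (1 − 0.12019) = 0.19873 / 0.87981 ≈ 0.2259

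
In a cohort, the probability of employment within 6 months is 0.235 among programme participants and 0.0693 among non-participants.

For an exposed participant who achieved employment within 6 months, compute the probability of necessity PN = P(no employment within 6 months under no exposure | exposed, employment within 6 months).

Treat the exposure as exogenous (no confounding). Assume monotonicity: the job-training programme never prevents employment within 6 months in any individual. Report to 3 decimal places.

PN ≈ 0.705

Let p₁ = 0.235, p₀ = 0.0693.
Under exogeneity and monotonicity, PN = (p₁ − p₀) / p₁.
PN = (0.235 − 0.0693) / 0.235 = 0.1657 / 0.235 ≈ 0.7051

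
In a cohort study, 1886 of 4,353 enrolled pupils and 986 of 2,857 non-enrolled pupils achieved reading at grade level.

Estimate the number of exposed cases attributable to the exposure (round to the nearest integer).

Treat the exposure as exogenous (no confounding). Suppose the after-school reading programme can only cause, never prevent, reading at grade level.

p₁ = P(outcome | exposed) = 1886/4353 = 0.43326
p₀ = P(outcome | unexposed) = 986/2857 = 0.34512
PN = (p₁ − p₀)/p₁ = (0.43326 − 0.34512) / 0.43326 ≈ 0.20345.
Attributable cases ≈ PN × (exposed cases) = 0.20345 × 1886 ≈ 383.70.

about 384 cases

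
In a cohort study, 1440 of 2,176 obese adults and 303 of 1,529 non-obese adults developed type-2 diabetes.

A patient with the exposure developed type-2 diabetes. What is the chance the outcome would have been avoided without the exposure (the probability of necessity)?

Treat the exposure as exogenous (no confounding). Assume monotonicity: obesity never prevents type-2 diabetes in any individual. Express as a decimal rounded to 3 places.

PN ≈ 0.701

p₁ = P(outcome | exposed) = 1440/2176 = 0.66176
p₀ = P(outcome | unexposed) = 303/1529 = 0.19817
Under exogeneity and monotonicity, PN = (p₁ − p₀) / p₁.
PN = (0.66176 − 0.19817) / 0.66176 = 0.4636 / 0.66176 ≈ 0.7005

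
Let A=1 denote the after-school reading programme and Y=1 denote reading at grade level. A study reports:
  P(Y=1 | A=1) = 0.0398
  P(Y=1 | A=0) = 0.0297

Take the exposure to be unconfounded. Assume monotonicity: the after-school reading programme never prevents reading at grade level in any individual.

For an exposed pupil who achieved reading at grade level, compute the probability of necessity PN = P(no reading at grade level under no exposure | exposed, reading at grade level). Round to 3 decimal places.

PN ≈ 0.254

Let p₁ = 0.0398, p₀ = 0.0297.
Under exogeneity and monotonicity, PN = (p₁ − p₀) / p₁.
PN = (0.0398 − 0.0297) / 0.0398 = 0.0101 / 0.0398 ≈ 0.2538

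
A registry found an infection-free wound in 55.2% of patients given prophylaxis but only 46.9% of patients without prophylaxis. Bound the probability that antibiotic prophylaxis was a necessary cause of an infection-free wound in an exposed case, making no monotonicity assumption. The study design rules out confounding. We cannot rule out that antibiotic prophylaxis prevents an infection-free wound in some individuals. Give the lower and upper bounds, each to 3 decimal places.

p₁ = 0.552, p₀ = 0.469.
Under exogeneity alone the bounds on PN are max{0,(p₁−p₀)/p₁} ≤ PN ≤ min{1,(1−p₀)/p₁}.
  lower = (p₁ − p₀)/p₁ = 0.083 / 0.552 ≈ 0.1504
  upper = min{1, (1 − p₀)/p₁} = 0.531 / 0.552 ≈ 0.9620

0.150 ≤ PN ≤ 0.962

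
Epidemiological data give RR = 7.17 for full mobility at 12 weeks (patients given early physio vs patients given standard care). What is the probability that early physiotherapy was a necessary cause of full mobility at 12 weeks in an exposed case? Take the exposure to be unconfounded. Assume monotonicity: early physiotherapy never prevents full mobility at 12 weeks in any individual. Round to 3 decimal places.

Under exogeneity and monotonicity, PN = (RR − 1) / RR = 1 − 1/RR.
PN = (7.17 − 1) / 7.17 = 6.17 / 7.17 ≈ 0.8605

PN ≈ 0.861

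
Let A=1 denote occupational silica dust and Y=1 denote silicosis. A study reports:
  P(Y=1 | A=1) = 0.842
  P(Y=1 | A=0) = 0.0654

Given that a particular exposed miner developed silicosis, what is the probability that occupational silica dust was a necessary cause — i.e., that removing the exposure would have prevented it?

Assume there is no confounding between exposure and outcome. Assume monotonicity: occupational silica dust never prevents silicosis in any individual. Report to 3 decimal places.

Let p₁ = 0.842, p₀ = 0.0654.
Under exogeneity and monotonicity, PN = (p₁ − p₀) / p₁.
PN = (0.842 − 0.0654) / 0.842 = 0.7766 / 0.842 ≈ 0.9223

PN ≈ 0.922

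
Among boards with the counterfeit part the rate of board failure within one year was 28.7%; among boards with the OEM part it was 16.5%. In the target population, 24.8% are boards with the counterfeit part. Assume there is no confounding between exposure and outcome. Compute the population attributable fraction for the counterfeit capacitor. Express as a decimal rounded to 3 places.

PAF ≈ 0.155

p₁ = 0.287, p₀ = 0.165.
Overall risk P(Y=1) = π·p₁ + (1−π)·p₀ = 0.248×0.287 + 0.752×0.165 = 0.19526.
Under exogeneity, PAF = [P(Y=1) − p₀] / P(Y=1).
PAF = (0.19526 − 0.165) / 0.19526 ≈ 0.1550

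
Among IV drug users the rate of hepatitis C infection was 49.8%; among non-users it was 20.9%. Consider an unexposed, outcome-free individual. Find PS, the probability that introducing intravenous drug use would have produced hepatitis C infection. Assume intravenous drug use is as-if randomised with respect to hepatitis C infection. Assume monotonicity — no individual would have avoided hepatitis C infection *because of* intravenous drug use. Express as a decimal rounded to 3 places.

PS ≈ 0.365

p₁ = 0.498, p₀ = 0.209.
Under exogeneity and monotonicity, PS = (p₁ − p₀) / (1 − p₀).
PS = (0.498 − 0.209) / (1 − 0.209) = 0.289 / 0.791 ≈ 0.3654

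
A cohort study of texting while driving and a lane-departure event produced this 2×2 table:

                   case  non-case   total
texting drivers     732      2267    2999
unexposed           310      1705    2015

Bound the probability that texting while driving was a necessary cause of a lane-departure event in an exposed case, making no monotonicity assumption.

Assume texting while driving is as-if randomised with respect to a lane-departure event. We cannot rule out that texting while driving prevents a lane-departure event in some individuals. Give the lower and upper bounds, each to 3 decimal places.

p₁ = P(outcome | exposed) = 732/2999 = 0.24408
p₀ = P(outcome | unexposed) = 310/2015 = 0.15385
Under exogeneity alone the bounds on PN are max{0,(p₁−p₀)/p₁} ≤ PN ≤ min{1,(1−p₀)/p₁}.
  lower = (p₁ − p₀)/p₁ = 0.090235 / 0.24408 ≈ 0.3697
  upper = min{1, (1 − p₀)/p₁} = 0.84615 / 0.24408 ≈ 3.4667 → capped at 1

0.370 ≤ PN ≤ 1.000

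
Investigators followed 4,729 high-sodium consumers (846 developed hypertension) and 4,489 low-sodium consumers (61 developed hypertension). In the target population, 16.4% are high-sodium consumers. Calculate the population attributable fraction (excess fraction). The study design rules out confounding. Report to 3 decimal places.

p₁ = P(outcome | exposed) = 846/4729 = 0.1789
p₀ = P(outcome | unexposed) = 61/4489 = 0.013589
Overall risk P(Y=1) = π·p₁ + (1−π)·p₀ = 0.164×0.1789 + 0.836×0.013589 = 0.040699.
Under exogeneity, PAF = [P(Y=1) − p₀] / P(Y=1).
PAF = (0.040699 − 0.013589) / 0.040699 ≈ 0.6661

PAF ≈ 0.666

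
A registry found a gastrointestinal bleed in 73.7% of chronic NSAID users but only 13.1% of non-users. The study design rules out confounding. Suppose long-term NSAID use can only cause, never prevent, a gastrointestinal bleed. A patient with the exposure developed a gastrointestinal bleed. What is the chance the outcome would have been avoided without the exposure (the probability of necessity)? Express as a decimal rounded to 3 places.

p₁ = 0.737, p₀ = 0.131.
Under exogeneity and monotonicity, PN = (p₁ − p₀) / p₁.
PN = (0.737 − 0.131) / 0.737 = 0.606 / 0.737 ≈ 0.8223

PN ≈ 0.822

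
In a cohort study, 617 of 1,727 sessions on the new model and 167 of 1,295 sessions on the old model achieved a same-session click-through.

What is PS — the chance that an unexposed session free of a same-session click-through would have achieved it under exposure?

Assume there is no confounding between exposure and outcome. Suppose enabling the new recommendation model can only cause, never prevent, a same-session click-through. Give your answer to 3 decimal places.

p₁ = P(outcome | exposed) = 617/1727 = 0.35727
p₀ = P(outcome | unexposed) = 167/1295 = 0.12896
Under exogeneity and monotonicity, PS = (p₁ − p₀) / (1 − p₀).
PS = (0.35727 − 0.12896) / (1 − 0.12896) = 0.22831 / 0.87104 ≈ 0.2621

PS ≈ 0.262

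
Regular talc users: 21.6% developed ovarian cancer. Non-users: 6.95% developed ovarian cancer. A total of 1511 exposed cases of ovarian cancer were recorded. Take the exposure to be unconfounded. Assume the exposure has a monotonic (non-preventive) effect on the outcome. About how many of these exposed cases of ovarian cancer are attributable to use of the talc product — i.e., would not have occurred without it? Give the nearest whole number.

p₁ = 0.216, p₀ = 0.0695.
PN = (p₁ − p₀)/p₁ = (0.216 − 0.0695) / 0.216 ≈ 0.67824.
Attributable cases ≈ PN × (exposed cases) = 0.67824 × 1511 ≈ 1024.82.

about 1025 cases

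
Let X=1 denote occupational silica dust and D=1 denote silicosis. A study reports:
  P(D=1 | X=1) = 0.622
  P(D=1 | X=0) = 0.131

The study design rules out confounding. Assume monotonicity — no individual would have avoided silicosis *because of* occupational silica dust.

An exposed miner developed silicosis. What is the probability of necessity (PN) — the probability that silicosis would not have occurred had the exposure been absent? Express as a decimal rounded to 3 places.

PN ≈ 0.789

Let p₁ = 0.622, p₀ = 0.131.
Under exogeneity and monotonicity, PN = (p₁ − p₀) / p₁.
PN = (0.622 − 0.131) / 0.622 = 0.491 / 0.622 ≈ 0.7894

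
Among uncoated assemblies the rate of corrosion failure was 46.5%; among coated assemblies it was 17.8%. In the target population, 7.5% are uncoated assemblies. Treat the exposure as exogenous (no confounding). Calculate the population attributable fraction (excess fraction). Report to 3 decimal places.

PAF ≈ 0.108

p₁ = 0.465, p₀ = 0.178.
Overall risk P(Y=1) = π·p₁ + (1−π)·p₀ = 0.075×0.465 + 0.925×0.178 = 0.19953.
Under exogeneity, PAF = [P(Y=1) − p₀] / P(Y=1).
PAF = (0.19953 − 0.178) / 0.19953 ≈ 0.1079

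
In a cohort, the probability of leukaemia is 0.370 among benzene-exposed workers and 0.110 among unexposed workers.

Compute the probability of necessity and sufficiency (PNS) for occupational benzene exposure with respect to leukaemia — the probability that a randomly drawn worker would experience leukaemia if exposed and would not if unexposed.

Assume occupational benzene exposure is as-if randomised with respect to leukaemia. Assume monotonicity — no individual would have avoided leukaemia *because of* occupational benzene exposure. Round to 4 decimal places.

Let p₁ = 0.37, p₀ = 0.11.
Under exogeneity and monotonicity, PNS = p₁ − p₀.
PNS = 0.37 − 0.11 = 0.26

PNS ≈ 0.2600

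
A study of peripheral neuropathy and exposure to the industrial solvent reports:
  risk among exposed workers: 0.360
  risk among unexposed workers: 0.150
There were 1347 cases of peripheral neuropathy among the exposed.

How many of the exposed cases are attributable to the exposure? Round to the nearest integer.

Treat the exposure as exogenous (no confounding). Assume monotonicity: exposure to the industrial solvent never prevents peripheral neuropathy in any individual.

about 786 cases

Let p₁ = 0.36, p₀ = 0.15.
PN = (p₁ − p₀)/p₁ = (0.36 − 0.15) / 0.36 ≈ 0.58333.
Attributable cases ≈ PN × (exposed cases) = 0.58333 × 1347 ≈ 785.75.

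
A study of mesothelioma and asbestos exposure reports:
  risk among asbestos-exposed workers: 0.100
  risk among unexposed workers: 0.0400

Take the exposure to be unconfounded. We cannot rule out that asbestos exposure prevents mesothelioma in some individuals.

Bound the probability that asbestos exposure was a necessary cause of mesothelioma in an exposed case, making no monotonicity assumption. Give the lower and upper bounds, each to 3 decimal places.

0.600 ≤ PN ≤ 1.000

Let p₁ = 0.1, p₀ = 0.04.
Under exogeneity alone the bounds on PN are max{0,(p₁−p₀)/p₁} ≤ PN ≤ min{1,(1−p₀)/p₁}.
  lower = (p₁ − p₀)/p₁ = 0.06 / 0.1 ≈ 0.6000
  upper = min{1, (1 − p₀)/p₁} = 0.96 / 0.1 ≈ 9.6000 → capped at 1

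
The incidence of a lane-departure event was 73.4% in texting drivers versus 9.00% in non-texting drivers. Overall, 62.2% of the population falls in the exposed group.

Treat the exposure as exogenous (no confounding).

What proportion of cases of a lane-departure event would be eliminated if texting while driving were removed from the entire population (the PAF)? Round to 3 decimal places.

p₁ = 0.734, p₀ = 0.09.
Overall risk P(Y=1) = π·p₁ + (1−π)·p₀ = 0.622×0.734 + 0.378×0.09 = 0.49057.
Under exogeneity, PAF = [P(Y=1) − p₀] / P(Y=1).
PAF = (0.49057 − 0.09) / 0.49057 ≈ 0.8165

PAF ≈ 0.817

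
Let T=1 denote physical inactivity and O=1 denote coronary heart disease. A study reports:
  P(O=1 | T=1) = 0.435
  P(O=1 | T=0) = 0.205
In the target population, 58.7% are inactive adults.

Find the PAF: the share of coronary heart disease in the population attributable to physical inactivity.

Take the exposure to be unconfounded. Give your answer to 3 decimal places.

PAF ≈ 0.397

Let p₁ = 0.435, p₀ = 0.205.
Overall risk P(Y=1) = π·p₁ + (1−π)·p₀ = 0.587×0.435 + 0.413×0.205 = 0.34001.
Under exogeneity, PAF = [P(Y=1) − p₀] / P(Y=1).
PAF = (0.34001 − 0.205) / 0.34001 ≈ 0.3971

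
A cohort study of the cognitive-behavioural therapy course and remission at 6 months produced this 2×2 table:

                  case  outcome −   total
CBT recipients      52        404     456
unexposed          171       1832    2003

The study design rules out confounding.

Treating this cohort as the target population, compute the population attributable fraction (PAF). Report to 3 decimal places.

p₁ = P(outcome | exposed) = 52/456 = 0.11404
p₀ = P(outcome | unexposed) = 171/2003 = 0.085372
Exposure prevalence π = 456/2459 = 0.18544; overall risk P(Y=1) = 0.090687.
Under exogeneity, PAF = [P(Y=1) − p₀]/P(Y=1).
PAF = (0.090687 − 0.085372) / 0.090687 ≈ 0.0586

PAF ≈ 0.059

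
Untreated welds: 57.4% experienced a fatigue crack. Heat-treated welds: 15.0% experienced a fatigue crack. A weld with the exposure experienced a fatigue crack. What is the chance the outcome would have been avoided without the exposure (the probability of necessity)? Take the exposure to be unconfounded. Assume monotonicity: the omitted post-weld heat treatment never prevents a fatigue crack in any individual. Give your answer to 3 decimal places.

p₁ = 0.574, p₀ = 0.15.
Under exogeneity and monotonicity, PN = (p₁ − p₀) / p₁.
PN = (0.574 − 0.15) / 0.574 = 0.424 / 0.574 ≈ 0.7387

PN ≈ 0.739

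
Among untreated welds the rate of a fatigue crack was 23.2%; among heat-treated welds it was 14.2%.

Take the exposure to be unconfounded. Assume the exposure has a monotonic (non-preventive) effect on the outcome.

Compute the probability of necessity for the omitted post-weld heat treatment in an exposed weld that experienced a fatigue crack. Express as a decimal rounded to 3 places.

PN ≈ 0.388

p₁ = 0.232, p₀ = 0.142.
Under exogeneity and monotonicity, PN = (p₁ − p₀) / p₁.
PN = (0.232 − 0.142) / 0.232 = 0.09 / 0.232 ≈ 0.3879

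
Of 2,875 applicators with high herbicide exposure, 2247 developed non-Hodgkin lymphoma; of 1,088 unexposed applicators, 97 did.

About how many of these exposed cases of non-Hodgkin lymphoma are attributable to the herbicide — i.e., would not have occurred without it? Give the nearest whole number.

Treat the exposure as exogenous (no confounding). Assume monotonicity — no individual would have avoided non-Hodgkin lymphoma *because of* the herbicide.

about 1991 cases

p₁ = P(outcome | exposed) = 2247/2875 = 0.78157
p₀ = P(outcome | unexposed) = 97/1088 = 0.089154
PN = (p₁ − p₀)/p₁ = (0.78157 − 0.089154) / 0.78157 ≈ 0.88593.
Attributable cases ≈ PN × (exposed cases) = 0.88593 × 2247 ≈ 1990.68.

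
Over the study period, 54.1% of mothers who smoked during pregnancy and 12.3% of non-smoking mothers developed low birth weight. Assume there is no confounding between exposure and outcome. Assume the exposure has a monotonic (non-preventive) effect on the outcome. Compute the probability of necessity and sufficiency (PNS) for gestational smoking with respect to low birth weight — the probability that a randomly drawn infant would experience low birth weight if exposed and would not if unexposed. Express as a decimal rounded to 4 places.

PNS ≈ 0.4180

p₁ = 0.541, p₀ = 0.123.
Under exogeneity and monotonicity, PNS = p₁ − p₀.
PNS = 0.541 − 0.123 = 0.418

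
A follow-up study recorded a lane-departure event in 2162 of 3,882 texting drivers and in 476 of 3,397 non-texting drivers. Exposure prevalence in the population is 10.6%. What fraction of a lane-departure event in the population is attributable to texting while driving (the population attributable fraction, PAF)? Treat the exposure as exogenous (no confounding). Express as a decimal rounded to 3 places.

p₁ = P(outcome | exposed) = 2162/3882 = 0.55693
p₀ = P(outcome | unexposed) = 476/3397 = 0.14012
Overall risk P(Y=1) = π·p₁ + (1−π)·p₀ = 0.106×0.55693 + 0.894×0.14012 = 0.18431.
Under exogeneity, PAF = [P(Y=1) − p₀] / P(Y=1).
PAF = (0.18431 − 0.14012) / 0.18431 ≈ 0.2397

PAF ≈ 0.240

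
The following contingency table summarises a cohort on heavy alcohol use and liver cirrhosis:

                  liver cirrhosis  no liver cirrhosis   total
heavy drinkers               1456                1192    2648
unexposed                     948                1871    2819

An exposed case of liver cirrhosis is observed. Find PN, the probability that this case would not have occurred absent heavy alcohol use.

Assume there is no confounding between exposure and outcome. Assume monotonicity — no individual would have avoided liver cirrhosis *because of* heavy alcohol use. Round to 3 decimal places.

p₁ = P(outcome | exposed) = 1456/2648 = 0.54985
p₀ = P(outcome | unexposed) = 948/2819 = 0.33629
Under exogeneity and monotonicity, PN = (p₁ − p₀)/p₁.
PN = (0.54985 − 0.33629) / 0.54985 ≈ 0.3884

PN ≈ 0.388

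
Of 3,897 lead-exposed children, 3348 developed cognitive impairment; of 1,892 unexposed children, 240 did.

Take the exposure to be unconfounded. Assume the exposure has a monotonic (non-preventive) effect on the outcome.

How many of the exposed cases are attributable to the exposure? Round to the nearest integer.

p₁ = P(outcome | exposed) = 3348/3897 = 0.85912
p₀ = P(outcome | unexposed) = 240/1892 = 0.12685
PN = (p₁ − p₀)/p₁ = (0.85912 − 0.12685) / 0.85912 ≈ 0.85235.
Attributable cases ≈ PN × (exposed cases) = 0.85235 × 3348 ≈ 2853.67.

about 2854 cases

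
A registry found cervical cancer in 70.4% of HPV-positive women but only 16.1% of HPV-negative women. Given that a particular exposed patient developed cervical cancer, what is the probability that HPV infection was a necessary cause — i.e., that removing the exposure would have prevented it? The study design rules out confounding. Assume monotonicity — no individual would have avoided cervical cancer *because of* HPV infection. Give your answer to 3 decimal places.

p₁ = 0.704, p₀ = 0.161.
Under exogeneity and monotonicity, PN = (p₁ − p₀) / p₁.
PN = (0.704 − 0.161) / 0.704 = 0.543 / 0.704 ≈ 0.7713

PN ≈ 0.771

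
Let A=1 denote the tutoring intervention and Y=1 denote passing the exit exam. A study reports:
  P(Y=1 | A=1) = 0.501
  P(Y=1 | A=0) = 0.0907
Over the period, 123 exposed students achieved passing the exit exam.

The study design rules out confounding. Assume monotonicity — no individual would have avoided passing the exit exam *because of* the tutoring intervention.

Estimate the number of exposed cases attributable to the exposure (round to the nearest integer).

Let p₁ = 0.501, p₀ = 0.0907.
PN = (p₁ − p₀)/p₁ = (0.501 − 0.0907) / 0.501 ≈ 0.81896.
Attributable cases ≈ PN × (exposed cases) = 0.81896 × 123 ≈ 100.73.

about 101 cases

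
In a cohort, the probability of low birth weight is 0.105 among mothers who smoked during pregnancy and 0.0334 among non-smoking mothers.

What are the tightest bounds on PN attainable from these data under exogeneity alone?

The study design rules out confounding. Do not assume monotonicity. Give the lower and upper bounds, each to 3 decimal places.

0.682 ≤ PN ≤ 1.000

Let p₁ = 0.105, p₀ = 0.0334.
Under exogeneity alone the bounds on PN are max{0,(p₁−p₀)/p₁} ≤ PN ≤ min{1,(1−p₀)/p₁}.
  lower = (p₁ − p₀)/p₁ = 0.0716 / 0.105 ≈ 0.6819
  upper = min{1, (1 − p₀)/p₁} = 0.9666 / 0.105 ≈ 9.2057 → capped at 1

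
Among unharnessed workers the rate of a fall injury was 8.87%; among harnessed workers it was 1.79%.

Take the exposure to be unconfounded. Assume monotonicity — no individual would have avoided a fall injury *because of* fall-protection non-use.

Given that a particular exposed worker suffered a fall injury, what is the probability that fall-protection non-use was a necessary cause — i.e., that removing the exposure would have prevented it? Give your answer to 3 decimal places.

PN ≈ 0.798

p₁ = 0.0887, p₀ = 0.0179.
Under exogeneity and monotonicity, PN = (p₁ − p₀) / p₁.
PN = (0.0887 − 0.0179) / 0.0887 = 0.0708 / 0.0887 ≈ 0.7982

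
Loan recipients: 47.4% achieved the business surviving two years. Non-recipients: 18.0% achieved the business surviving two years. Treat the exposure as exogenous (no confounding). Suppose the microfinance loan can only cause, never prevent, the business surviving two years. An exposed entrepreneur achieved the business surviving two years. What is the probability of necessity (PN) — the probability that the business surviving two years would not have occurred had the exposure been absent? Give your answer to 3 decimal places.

PN ≈ 0.620

p₁ = 0.474, p₀ = 0.18.
Under exogeneity and monotonicity, PN = (p₁ − p₀) / p₁.
PN = (0.474 − 0.18) / 0.474 = 0.294 / 0.474 ≈ 0.6203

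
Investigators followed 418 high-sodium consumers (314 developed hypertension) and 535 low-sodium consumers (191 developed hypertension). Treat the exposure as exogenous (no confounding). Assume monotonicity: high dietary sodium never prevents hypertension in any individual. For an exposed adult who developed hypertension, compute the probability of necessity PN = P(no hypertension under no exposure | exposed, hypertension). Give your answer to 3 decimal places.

p₁ = P(outcome | exposed) = 314/418 = 0.7512
p₀ = P(outcome | unexposed) = 191/535 = 0.35701
Under exogeneity and monotonicity, PN = (p₁ − p₀) / p₁.
PN = (0.7512 − 0.35701) / 0.7512 = 0.39419 / 0.7512 ≈ 0.5247

PN ≈ 0.525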